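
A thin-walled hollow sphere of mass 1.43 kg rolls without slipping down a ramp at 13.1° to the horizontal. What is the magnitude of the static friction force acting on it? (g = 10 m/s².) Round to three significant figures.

The moment of inertia is (2/3)MR², giving k ≡ I/(MR²) = 2/3.
Translational: Mg sinθ − f = Ma. Rotational about the CM: fR = Iα = kMRa, so f = kMa.
Combining, a = g sinθ/(1+k) and f = kMa = kMg sinθ/(1+k).
f = (2/3) × 1.43 × 10 × sin13.1° / 1.667 ≈ 1.30 N.

f ≈ 1.30 N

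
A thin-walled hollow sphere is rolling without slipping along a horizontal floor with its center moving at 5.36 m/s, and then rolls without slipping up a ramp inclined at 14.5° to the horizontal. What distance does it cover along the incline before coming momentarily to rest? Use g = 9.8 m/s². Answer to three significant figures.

For this body I = (2/3)MR², i.e. k = I/(MR²) = 2/3.
Rolling without slipping gives ω = v/R, so the total kinetic energy is ½Mv² + ½Iω² = ½(1+k)Mv² = (5/6)Mv².
Setting this equal to Mgh gives the vertical rise h = (1+k)v₀²/(2g) = 1.667×5.36²/(2×9.8) = 2.443 m.
Along the incline, d = h/sinθ = 2.443/sin14.5° ≈ 9.76 m.

d ≈ 9.76 m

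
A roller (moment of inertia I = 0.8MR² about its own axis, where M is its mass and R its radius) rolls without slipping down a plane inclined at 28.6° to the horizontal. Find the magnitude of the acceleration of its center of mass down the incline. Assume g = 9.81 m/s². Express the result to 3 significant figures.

a ≈ 2.61 m/s²

Here I = 0.8MR², so the shape factor k = I/(MR²) = 0.8.
Newton's second law down the slope: Mg sinθ − f = Ma. The torque equation fR = Iα (with α = a/R) gives f = kMa.
Eliminating f: Mg sinθ = (1+k)Ma, so a = g sinθ/(1+k) = 9.81 × sin28.6° / 1.8 ≈ 2.61 m/s².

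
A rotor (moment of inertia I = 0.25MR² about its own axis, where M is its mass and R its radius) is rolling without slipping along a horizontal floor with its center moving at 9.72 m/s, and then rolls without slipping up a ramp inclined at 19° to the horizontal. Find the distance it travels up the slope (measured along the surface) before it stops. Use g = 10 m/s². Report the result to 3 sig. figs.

d ≈ 18.1 m

The moment of inertia is 0.25MR², giving k ≡ I/(MR²) = 0.25.
The rolling condition ω = v/R makes the rotational term ½I(v/R)² = ½kMv², so KE_total = ½(1+k)Mv² = (5/8)Mv².
Setting this equal to Mgh gives the vertical rise h = (1+k)v₀²/(2g) = 1.25×9.72²/(2×10) = 5.905 m.
The distance along the slope is d = h/sinθ = 5.905/sin19° ≈ 18.1 m.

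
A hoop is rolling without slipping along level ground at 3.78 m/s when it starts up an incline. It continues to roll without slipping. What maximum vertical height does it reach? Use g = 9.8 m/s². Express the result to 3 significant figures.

With I = MR², the ratio k = I/(MR²) is 1.
Since it rolls without slipping, ω = v/R and KE = ½Mv² + ½Iω² = ½(1+k)Mv² = Mv².
All of this converts to potential energy at the highest point: Mv₀² = Mgh.
Thus h = (1+k)v₀²/(2g) = 2 × 3.78² / (2 × 9.8) ≈ 1.46 m.

h ≈ 1.46 m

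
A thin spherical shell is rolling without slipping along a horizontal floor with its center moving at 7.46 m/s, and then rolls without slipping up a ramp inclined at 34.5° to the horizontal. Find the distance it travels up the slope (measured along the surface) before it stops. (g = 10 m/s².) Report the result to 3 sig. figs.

d ≈ 8.19 m

Here I = (2/3)MR², so the shape factor k = I/(MR²) = 2/3.
The rolling condition ω = v/R makes the rotational term ½I(v/R)² = ½kMv², so KE_total = ½(1+k)Mv² = (5/6)Mv².
Setting this equal to Mgh gives the vertical rise h = (1+k)v₀²/(2g) = 1.667×7.46²/(2×10) = 4.638 m.
The distance along the slope is d = h/sinθ = 4.638/sin34.5° ≈ 8.19 m.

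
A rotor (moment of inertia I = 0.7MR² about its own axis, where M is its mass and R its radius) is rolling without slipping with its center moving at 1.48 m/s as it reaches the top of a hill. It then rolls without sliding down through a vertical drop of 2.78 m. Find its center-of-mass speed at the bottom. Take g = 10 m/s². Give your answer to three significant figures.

For this body I = 0.7MR², i.e. k = I/(MR²) = 0.7.
Since it rolls without slipping, ω = v/R and KE = ½Mv² + ½Iω² = ½(1+k)Mv² = (17/20)Mv².
Energy conservation: (17/20)Mv₀² + Mgh = (17/20)Mv², so v² = v₀² + 2gh/(1+k).
v = √(1.48² + 2×10×2.78/1.7) = √34.9 ≈ 5.91 m/s.

v ≈ 5.91 m/s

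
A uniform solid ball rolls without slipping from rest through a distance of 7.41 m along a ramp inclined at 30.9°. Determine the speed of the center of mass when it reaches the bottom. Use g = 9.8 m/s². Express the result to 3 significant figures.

v ≈ 7.30 m/s

With I = (2/5)MR², the ratio k = I/(MR²) is 0.4.
Pure rolling means v = ωR; then KE = ½Mv² + ½I(v/R)² = ½(1+k)Mv² = (7/10)Mv².
The vertical drop is h = L sinθ = 7.41 × sin30.9° = 3.805 m.
Setting Mgh = (7/10)Mv² gives v = √(2gh/(1+k)) = √(2·9.8·3.805/1.4) ≈ 7.30 m/s.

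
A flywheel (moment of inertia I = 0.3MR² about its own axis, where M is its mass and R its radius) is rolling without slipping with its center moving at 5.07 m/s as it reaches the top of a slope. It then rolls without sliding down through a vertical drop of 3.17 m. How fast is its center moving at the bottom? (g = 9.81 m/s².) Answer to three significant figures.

For this body I = 0.3MR², i.e. k = I/(MR²) = 0.3.
Pure rolling means v = ωR; then KE = ½Mv² + ½I(v/R)² = ½(1+k)Mv² = (13/20)Mv².
Conserving energy between top and bottom: (13/20)Mv² = (13/20)Mv₀² + Mgh, hence v² = v₀² + 2gh/(1+k).
v = √(5.07² + 2×9.81×3.17/1.3) = √73.55 ≈ 8.58 m/s.

v ≈ 8.58 m/s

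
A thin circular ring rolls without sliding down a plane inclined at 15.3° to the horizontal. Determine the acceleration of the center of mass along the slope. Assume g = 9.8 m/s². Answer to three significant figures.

Here I = MR², so the shape factor k = I/(MR²) = 1.
Along the incline Mg sinθ − f = Ma, and torque about the center fR = Iα = kMR²(a/R) gives f = kMa.
Eliminating f: Mg sinθ = (1+k)Ma, so a = g sinθ/(1+k) = 9.8 × sin15.3° / 2 ≈ 1.29 m/s².

a ≈ 1.29 m/s²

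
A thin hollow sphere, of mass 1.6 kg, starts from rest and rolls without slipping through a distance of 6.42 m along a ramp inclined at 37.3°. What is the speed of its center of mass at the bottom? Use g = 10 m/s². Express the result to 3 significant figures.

v ≈ 6.83 m/s

With I = (2/3)MR², the ratio k = I/(MR²) is 2/3.
Pure rolling means v = ωR; then KE = ½Mv² + ½I(v/R)² = ½(1+k)Mv² = (5/6)Mv².
The vertical drop is h = L sinθ = 6.42 × sin37.3° = 3.89 m.
Energy conservation: Mgh = (5/6)Mv², so v = √(2gh/(1+k)) = √(2 × 10 × 3.89 / 1.667) ≈ 6.83 m/s.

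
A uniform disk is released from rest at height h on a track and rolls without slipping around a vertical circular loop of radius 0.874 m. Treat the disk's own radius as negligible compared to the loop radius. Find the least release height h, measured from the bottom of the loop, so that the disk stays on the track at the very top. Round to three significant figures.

h_min ≈ 2.40 m

The moment of inertia is (1/2)MR², giving k ≡ I/(MR²) = 0.5.
At the top, contact is just lost when gravity alone supplies the centripetal force: Mg = Mv_top²/r, i.e. v_top² = gr.
With ω = v/R, the kinetic energy at speed v is ½(1+k)Mv² = (3/4)Mv².
Energy conservation from release (height h) to the top (height 2r): Mgh = Mg(2r) + (3/4)M·gr.
Thus h_min = 2r + (1+k)r/2 = r(2 + 1.5/2) = 0.874 × 2.75 ≈ 2.40 m.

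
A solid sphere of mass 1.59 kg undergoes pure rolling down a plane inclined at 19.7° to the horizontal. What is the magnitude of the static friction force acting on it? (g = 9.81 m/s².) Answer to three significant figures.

For this body I = (2/5)MR², i.e. k = I/(MR²) = 0.4.
Translational: Mg sinθ − f = Ma. Rotational about the CM: fR = Iα = kMRa, so f = kMa.
Combining, a = g sinθ/(1+k) and f = kMa = kMg sinθ/(1+k).
f = 0.4 × 1.59 × 9.81 × sin19.7° / 1.4 ≈ 1.50 N.

f ≈ 1.50 N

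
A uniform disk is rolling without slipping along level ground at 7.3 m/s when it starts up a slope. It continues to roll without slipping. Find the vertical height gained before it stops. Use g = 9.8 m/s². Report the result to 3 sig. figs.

h ≈ 4.08 m

Here I = (1/2)MR², so the shape factor k = I/(MR²) = 0.5.
The rolling condition ω = v/R makes the rotational term ½I(v/R)² = ½kMv², so KE_total = ½(1+k)Mv² = (3/4)Mv².
All of this converts to potential energy at the highest point: (3/4)Mv₀² = Mgh.
Thus h = (1+k)v₀²/(2g) = 1.5 × 7.3² / (2 × 9.8) ≈ 4.08 m.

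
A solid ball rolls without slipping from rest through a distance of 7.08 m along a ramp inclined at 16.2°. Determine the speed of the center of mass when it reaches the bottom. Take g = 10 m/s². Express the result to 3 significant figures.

With I = (2/5)MR², the ratio k = I/(MR²) is 0.4.
The rolling condition ω = v/R makes the rotational term ½I(v/R)² = ½kMv², so KE_total = ½(1+k)Mv² = (7/10)Mv².
The vertical drop is h = L sinθ = 7.08 × sin16.2° = 1.975 m.
Setting Mgh = (7/10)Mv² gives v = √(2gh/(1+k)) = √(2·10·1.975/1.4) ≈ 5.31 m/s.

v ≈ 5.31 m/s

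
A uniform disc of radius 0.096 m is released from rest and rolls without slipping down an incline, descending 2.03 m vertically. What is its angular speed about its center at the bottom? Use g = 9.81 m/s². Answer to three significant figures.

The moment of inertia is (1/2)MR², giving k ≡ I/(MR²) = 0.5.
Pure rolling means v = ωR; then KE = ½Mv² + ½I(v/R)² = ½(1+k)Mv² = (3/4)Mv².
Energy conservation Mgh = ½(1+k)Mv² gives v = √(2gh/(1+k)) = √(2 × 9.81 × 2.03 / 1.5) = 5.153 m/s.
Then ω = v/R = 5.153 / 0.096 ≈ 53.7 rad/s.

ω ≈ 53.7 rad/s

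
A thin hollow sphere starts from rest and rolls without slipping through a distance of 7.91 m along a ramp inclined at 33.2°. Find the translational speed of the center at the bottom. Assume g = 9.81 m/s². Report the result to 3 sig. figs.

v ≈ 7.14 m/s

Here I = (2/3)MR², so the shape factor k = I/(MR²) = 2/3.
Pure rolling means v = ωR; then KE = ½Mv² + ½I(v/R)² = ½(1+k)Mv² = (5/6)Mv².
The vertical drop is h = L sinθ = 7.91 × sin33.2° = 4.331 m.
Setting Mgh = (5/6)Mv² gives v = √(2gh/(1+k)) = √(2·9.81·4.331/1.667) ≈ 7.14 m/s.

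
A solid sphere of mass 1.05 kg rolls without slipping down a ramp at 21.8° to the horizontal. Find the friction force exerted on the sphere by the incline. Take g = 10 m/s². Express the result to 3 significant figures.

f ≈ 1.11 N

Here I = (2/5)MR², so the shape factor k = I/(MR²) = 0.4.
Newton's second law down the slope: Mg sinθ − f = Ma. The torque equation fR = Iα (with α = a/R) gives f = kMa.
Combining, a = g sinθ/(1+k) and f = kMa = kMg sinθ/(1+k).
f = 0.4 × 1.05 × 10 × sin21.8° / 1.4 ≈ 1.11 N.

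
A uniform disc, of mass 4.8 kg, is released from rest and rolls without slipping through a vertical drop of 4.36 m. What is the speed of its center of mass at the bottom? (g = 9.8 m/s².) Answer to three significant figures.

For this body I = (1/2)MR², i.e. k = I/(MR²) = 0.5.
The rolling condition ω = v/R makes the rotational term ½I(v/R)² = ½kMv², so KE_total = ½(1+k)Mv² = (3/4)Mv².
Setting Mgh = (3/4)Mv² gives v = √(2gh/(1+k)) = √(2·9.8·4.36/1.5) ≈ 7.55 m/s.

v ≈ 7.55 m/s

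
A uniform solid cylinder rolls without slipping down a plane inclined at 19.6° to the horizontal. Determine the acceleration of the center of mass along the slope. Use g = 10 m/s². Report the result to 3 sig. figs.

With I = (1/2)MR², the ratio k = I/(MR²) is 0.5.
Along the incline Mg sinθ − f = Ma, and torque about the center fR = Iα = kMR²(a/R) gives f = kMa.
Eliminating f: Mg sinθ = (1+k)Ma, so a = g sinθ/(1+k) = 10 × sin19.6° / 1.5 ≈ 2.24 m/s².

a ≈ 2.24 m/s²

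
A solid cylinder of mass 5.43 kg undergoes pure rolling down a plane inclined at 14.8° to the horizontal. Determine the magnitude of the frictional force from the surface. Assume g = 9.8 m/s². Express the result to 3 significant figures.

The moment of inertia is (1/2)MR², giving k ≡ I/(MR²) = 0.5.
Translational: Mg sinθ − f = Ma. Rotational about the CM: fR = Iα = kMRa, so f = kMa.
Combining, a = g sinθ/(1+k) and f = kMa = kMg sinθ/(1+k).
f = 0.5 × 5.43 × 9.8 × sin14.8° / 1.5 ≈ 4.53 N.

f ≈ 4.53 N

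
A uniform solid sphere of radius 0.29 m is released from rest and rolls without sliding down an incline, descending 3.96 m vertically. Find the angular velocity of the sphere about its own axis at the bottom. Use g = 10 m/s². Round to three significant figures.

ω ≈ 25.9 rad/s

With I = (2/5)MR², the ratio k = I/(MR²) is 0.4.
The rolling condition ω = v/R makes the rotational term ½I(v/R)² = ½kMv², so KE_total = ½(1+k)Mv² = (7/10)Mv².
Energy conservation Mgh = ½(1+k)Mv² gives v = √(2gh/(1+k)) = √(2 × 10 × 3.96 / 1.4) = 7.521 m/s.
The angular speed follows from ω = v/R = 7.521/0.29 ≈ 25.9 rad/s.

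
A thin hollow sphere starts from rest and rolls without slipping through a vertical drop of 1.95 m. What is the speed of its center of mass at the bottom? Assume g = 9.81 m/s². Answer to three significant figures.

Here I = (2/3)MR², so the shape factor k = I/(MR²) = 2/3.
Pure rolling means v = ωR; then KE = ½Mv² + ½I(v/R)² = ½(1+k)Mv² = (5/6)Mv².
Energy conservation: Mgh = (5/6)Mv², so v = √(2gh/(1+k)) = √(2 × 9.81 × 1.95 / 1.667) ≈ 4.79 m/s.

v ≈ 4.79 m/s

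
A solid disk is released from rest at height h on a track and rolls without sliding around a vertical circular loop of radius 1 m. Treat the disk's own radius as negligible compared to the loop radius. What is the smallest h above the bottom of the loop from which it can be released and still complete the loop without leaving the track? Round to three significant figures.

h_min ≈ 2.75 m

Here I = (1/2)MR², so the shape factor k = I/(MR²) = 0.5.
At the top, contact is just lost when gravity alone supplies the centripetal force: Mg = Mv_top²/r, i.e. v_top² = gr.
With ω = v/R, the kinetic energy at speed v is ½(1+k)Mv² = (3/4)Mv².
Energy conservation from release (height h) to the top (height 2r): Mgh = Mg(2r) + (3/4)M·gr.
Thus h_min = 2r + (1+k)r/2 = r(2 + 1.5/2) = 1 × 2.75 ≈ 2.75 m.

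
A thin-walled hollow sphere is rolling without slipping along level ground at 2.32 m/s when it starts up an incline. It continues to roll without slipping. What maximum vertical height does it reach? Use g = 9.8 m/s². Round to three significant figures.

h ≈ 0.458 m

With I = (2/3)MR², the ratio k = I/(MR²) is 2/3.
Pure rolling means v = ωR; then KE = ½Mv² + ½I(v/R)² = ½(1+k)Mv² = (5/6)Mv².
All of this converts to potential energy at the highest point: (5/6)Mv₀² = Mgh.
Thus h = (1+k)v₀²/(2g) = 1.667 × 2.32² / (2 × 9.8) ≈ 0.458 m.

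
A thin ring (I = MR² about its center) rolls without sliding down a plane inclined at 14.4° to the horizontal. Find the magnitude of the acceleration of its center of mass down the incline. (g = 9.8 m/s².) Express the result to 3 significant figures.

Here I = MR², so the shape factor k = I/(MR²) = 1.
Along the incline Mg sinθ − f = Ma, and torque about the center fR = Iα = kMR²(a/R) gives f = kMa.
Eliminating f: Mg sinθ = (1+k)Ma, so a = g sinθ/(1+k) = 9.8 × sin14.4° / 2 ≈ 1.22 m/s².

a ≈ 1.22 m/s²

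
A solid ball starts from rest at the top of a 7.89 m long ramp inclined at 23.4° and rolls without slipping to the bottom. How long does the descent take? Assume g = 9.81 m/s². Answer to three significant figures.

For this body I = (2/5)MR², i.e. k = I/(MR²) = 0.4.
Newton's second law down the slope: Mg sinθ − f = Ma. The torque equation fR = Iα (with α = a/R) gives f = kMa.
Hence a = g sinθ/(1+k) = 9.81×sin23.4°/1.4 = 2.783 m/s².
With constant a from rest, t = √(2L/a) = √(2·7.89/2.783) ≈ 2.38 s.

t ≈ 2.38 s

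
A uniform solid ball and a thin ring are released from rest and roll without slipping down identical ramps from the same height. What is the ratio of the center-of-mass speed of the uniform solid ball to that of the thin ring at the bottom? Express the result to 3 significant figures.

v_ratio ≈ 1.20

Each satisfies Mgh = ½(1+k)Mv² with k = I/(MR²), so v ∝ 1/√(1+k).
For the uniform solid ball k = 0.4; for the thin ring k = 1.
v₁/v₂ = √((1+k₂)/(1+k₁)) = √(2/1.4) ≈ 1.20.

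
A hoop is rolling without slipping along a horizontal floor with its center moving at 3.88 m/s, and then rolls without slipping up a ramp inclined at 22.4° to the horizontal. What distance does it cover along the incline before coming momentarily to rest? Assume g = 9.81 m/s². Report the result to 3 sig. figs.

d ≈ 4.03 m

The moment of inertia is MR², giving k ≡ I/(MR²) = 1.
Pure rolling means v = ωR; then KE = ½Mv² + ½I(v/R)² = ½(1+k)Mv² = Mv².
Setting this equal to Mgh gives the vertical rise h = (1+k)v₀²/(2g) = 2×3.88²/(2×9.81) = 1.535 m.
The distance along the slope is d = h/sinθ = 1.535/sin22.4° ≈ 4.03 m.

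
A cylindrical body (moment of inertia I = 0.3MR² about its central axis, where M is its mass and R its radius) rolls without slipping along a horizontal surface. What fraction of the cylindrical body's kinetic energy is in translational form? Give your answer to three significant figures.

fraction ≈ 0.769

With I = 0.3MR², the ratio k = I/(MR²) is 0.3.
Since ω = v/R, the translational part is ½Mv² and the rotational part is ½I(v/R)² = ½kMv²; the total is ½(1+k)Mv².
The translational fraction is therefore 1/(1+k) = 1/1.3 ≈ 0.769.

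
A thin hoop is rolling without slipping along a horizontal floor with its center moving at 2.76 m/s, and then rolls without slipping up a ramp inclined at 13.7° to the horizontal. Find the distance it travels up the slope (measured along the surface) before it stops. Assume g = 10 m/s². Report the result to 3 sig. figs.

The moment of inertia is MR², giving k ≡ I/(MR²) = 1.
Pure rolling means v = ωR; then KE = ½Mv² + ½I(v/R)² = ½(1+k)Mv² = Mv².
Setting this equal to Mgh gives the vertical rise h = (1+k)v₀²/(2g) = 2×2.76²/(2×10) = 0.7618 m.
The distance along the slope is d = h/sinθ = 0.7618/sin13.7° ≈ 3.22 m.

d ≈ 3.22 m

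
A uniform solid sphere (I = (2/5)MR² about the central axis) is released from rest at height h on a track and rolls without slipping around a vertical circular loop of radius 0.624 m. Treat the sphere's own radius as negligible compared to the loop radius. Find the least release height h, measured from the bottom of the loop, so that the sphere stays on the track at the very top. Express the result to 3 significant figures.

h_min ≈ 1.68 m

The moment of inertia is (2/5)MR², giving k ≡ I/(MR²) = 0.4.
At the top, contact is just lost when gravity alone supplies the centripetal force: Mg = Mv_top²/r, i.e. v_top² = gr.
With ω = v/R, the kinetic energy at speed v is ½(1+k)Mv² = (7/10)Mv².
Energy conservation from release (height h) to the top (height 2r): Mgh = Mg(2r) + (7/10)M·gr.
Thus h_min = 2r + (1+k)r/2 = r(2 + 1.4/2) = 0.624 × 2.7 ≈ 1.68 m.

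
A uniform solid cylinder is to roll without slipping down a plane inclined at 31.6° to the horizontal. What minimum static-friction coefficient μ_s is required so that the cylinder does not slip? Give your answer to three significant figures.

Here I = (1/2)MR², so the shape factor k = I/(MR²) = 0.5.
Along the incline Mg sinθ − f = Ma, and torque about the center fR = Iα = kMR²(a/R) gives f = kMa.
These give a = g sinθ/(1+k) and the required friction f = kMg sinθ/(1+k).
The normal force is N = Mg cosθ, so μ_min = f/N = k tanθ/(1+k).
μ_min = 0.5 × tan31.6° / 1.5 ≈ 0.205.

μ_min ≈ 0.205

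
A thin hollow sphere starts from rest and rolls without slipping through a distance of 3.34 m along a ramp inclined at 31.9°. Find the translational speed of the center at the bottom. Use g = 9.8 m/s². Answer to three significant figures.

Here I = (2/3)MR², so the shape factor k = I/(MR²) = 2/3.
The rolling condition ω = v/R makes the rotational term ½I(v/R)² = ½kMv², so KE_total = ½(1+k)Mv² = (5/6)Mv².
The vertical drop is h = L sinθ = 3.34 × sin31.9° = 1.765 m.
Setting Mgh = (5/6)Mv² gives v = √(2gh/(1+k)) = √(2·9.8·1.765/1.667) ≈ 4.56 m/s.

v ≈ 4.56 m/s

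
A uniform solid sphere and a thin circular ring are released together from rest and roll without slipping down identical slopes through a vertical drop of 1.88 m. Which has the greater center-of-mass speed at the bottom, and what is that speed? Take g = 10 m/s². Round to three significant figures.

the uniform solid sphere, at v ≈ 5.18 m/s

For rolling without slipping, Mgh = ½(1+k)Mv² where k = I/(MR²), so v = √(2gh/(1+k)).
Uniform solid sphere: k = 0.4, giving v = √(2×10×1.88/1.4) = 5.182 m/s.
Thin circular ring: k = 1, giving v = √(2×10×1.88/2) = 4.336 m/s.
The smaller k wins: the uniform solid sphere, at ≈ 5.18 m/s.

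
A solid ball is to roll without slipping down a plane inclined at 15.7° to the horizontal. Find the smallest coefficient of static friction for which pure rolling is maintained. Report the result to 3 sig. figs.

μ_min ≈ 0.0803

For this body I = (2/5)MR², i.e. k = I/(MR²) = 0.4.
Newton's second law down the slope: Mg sinθ − f = Ma. The torque equation fR = Iα (with α = a/R) gives f = kMa.
These give a = g sinθ/(1+k) and the required friction f = kMg sinθ/(1+k).
With N = Mg cosθ, the no-slip condition f ≤ μN gives μ_min = f/N = k tanθ/(1+k).
μ_min = 0.4 × tan15.7° / 1.4 ≈ 0.0803.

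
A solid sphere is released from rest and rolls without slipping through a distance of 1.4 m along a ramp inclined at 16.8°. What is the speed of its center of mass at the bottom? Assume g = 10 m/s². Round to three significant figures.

For this body I = (2/5)MR², i.e. k = I/(MR²) = 0.4.
Since it rolls without slipping, ω = v/R and KE = ½Mv² + ½Iω² = ½(1+k)Mv² = (7/10)Mv².
The vertical drop is h = L sinθ = 1.4 × sin16.8° = 0.4046 m.
Energy conservation: Mgh = (7/10)Mv², so v = √(2gh/(1+k)) = √(2 × 10 × 0.4046 / 1.4) ≈ 2.40 m/s.

v ≈ 2.40 m/s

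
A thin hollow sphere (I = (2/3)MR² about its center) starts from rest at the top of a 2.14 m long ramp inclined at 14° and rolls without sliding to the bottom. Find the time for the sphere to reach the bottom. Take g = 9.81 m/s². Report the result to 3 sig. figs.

t ≈ 1.73 s

With I = (2/3)MR², the ratio k = I/(MR²) is 2/3.
Translational: Mg sinθ − f = Ma. Rotational about the CM: fR = Iα = kMRa, so f = kMa.
Hence a = g sinθ/(1+k) = 9.81×sin14°/1.667 = 1.424 m/s².
Starting from rest, L = ½at², so t = √(2L/a) = √(2×2.14/1.424) ≈ 1.73 s.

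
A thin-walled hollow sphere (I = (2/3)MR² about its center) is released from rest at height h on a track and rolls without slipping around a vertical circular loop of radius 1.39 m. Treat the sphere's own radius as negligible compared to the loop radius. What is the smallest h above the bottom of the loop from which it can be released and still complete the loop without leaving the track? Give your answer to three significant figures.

h_min ≈ 3.94 m

Here I = (2/3)MR², so the shape factor k = I/(MR²) = 2/3.
At the top of the loop, the minimum-contact condition is Mg = Mv_top²/r, so v_top² = gr.
With ω = v/R, the kinetic energy at speed v is ½(1+k)Mv² = (5/6)Mv².
Energy conservation from release (height h) to the top (height 2r): Mgh = Mg(2r) + (5/6)M·gr.
Thus h_min = 2r + (1+k)r/2 = r(2 + 1.667/2) = 1.39 × 2.833 ≈ 3.94 m.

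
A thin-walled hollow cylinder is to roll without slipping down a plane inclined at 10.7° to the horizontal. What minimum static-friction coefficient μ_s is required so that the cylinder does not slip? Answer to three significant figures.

μ_min ≈ 0.0945

Here I = MR², so the shape factor k = I/(MR²) = 1.
Along the incline Mg sinθ − f = Ma, and torque about the center fR = Iα = kMR²(a/R) gives f = kMa.
These give a = g sinθ/(1+k) and the required friction f = kMg sinθ/(1+k).
The normal force is N = Mg cosθ, so μ_min = f/N = k tanθ/(1+k).
μ_min = 1 × tan10.7° / 2 ≈ 0.0945.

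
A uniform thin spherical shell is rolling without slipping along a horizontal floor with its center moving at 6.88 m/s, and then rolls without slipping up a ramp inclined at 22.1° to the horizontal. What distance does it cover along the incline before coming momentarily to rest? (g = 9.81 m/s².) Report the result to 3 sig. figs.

For this body I = (2/3)MR², i.e. k = I/(MR²) = 2/3.
The rolling condition ω = v/R makes the rotational term ½I(v/R)² = ½kMv², so KE_total = ½(1+k)Mv² = (5/6)Mv².
Setting this equal to Mgh gives the vertical rise h = (1+k)v₀²/(2g) = 1.667×6.88²/(2×9.81) = 4.021 m.
The distance along the slope is d = h/sinθ = 4.021/sin22.1° ≈ 10.7 m.

d ≈ 10.7 m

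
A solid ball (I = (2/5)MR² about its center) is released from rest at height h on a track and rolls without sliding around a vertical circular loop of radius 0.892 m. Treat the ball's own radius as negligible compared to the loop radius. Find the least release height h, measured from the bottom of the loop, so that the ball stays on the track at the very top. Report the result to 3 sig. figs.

Here I = (2/5)MR², so the shape factor k = I/(MR²) = 0.4.
At the top of the loop, the minimum-contact condition is Mg = Mv_top²/r, so v_top² = gr.
With ω = v/R, the kinetic energy at speed v is ½(1+k)Mv² = (7/10)Mv².
Energy conservation from release (height h) to the top (height 2r): Mgh = Mg(2r) + (7/10)M·gr.
Thus h_min = 2r + (1+k)r/2 = r(2 + 1.4/2) = 0.892 × 2.7 ≈ 2.41 m.

h_min ≈ 2.41 m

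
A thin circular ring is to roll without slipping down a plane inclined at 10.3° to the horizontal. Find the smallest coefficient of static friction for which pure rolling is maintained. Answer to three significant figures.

With I = MR², the ratio k = I/(MR²) is 1.
Along the incline Mg sinθ − f = Ma, and torque about the center fR = Iα = kMR²(a/R) gives f = kMa.
These give a = g sinθ/(1+k) and the required friction f = kMg sinθ/(1+k).
With N = Mg cosθ, the no-slip condition f ≤ μN gives μ_min = f/N = k tanθ/(1+k).
μ_min = 1 × tan10.3° / 2 ≈ 0.0909.

μ_min ≈ 0.0909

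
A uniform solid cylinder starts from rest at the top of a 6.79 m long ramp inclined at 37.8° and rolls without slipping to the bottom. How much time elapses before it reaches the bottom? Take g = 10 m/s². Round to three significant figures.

For this body I = (1/2)MR², i.e. k = I/(MR²) = 0.5.
Along the incline Mg sinθ − f = Ma, and torque about the center fR = Iα = kMR²(a/R) gives f = kMa.
Hence a = g sinθ/(1+k) = 10×sin37.8°/1.5 = 4.086 m/s².
With constant a from rest, t = √(2L/a) = √(2·6.79/4.086) ≈ 1.82 s.

t ≈ 1.82 s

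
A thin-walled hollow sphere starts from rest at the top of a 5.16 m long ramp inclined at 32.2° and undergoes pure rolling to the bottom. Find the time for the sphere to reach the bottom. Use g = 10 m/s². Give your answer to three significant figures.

With I = (2/3)MR², the ratio k = I/(MR²) is 2/3.
Translational: Mg sinθ − f = Ma. Rotational about the CM: fR = Iα = kMRa, so f = kMa.
Hence a = g sinθ/(1+k) = 10×sin32.2°/1.667 = 3.197 m/s².
With constant a from rest, t = √(2L/a) = √(2·5.16/3.197) ≈ 1.80 s.

t ≈ 1.80 s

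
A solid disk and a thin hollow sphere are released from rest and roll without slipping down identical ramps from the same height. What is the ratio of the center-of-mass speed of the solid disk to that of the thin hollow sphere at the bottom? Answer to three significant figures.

v_ratio ≈ 1.05

Each satisfies Mgh = ½(1+k)Mv² with k = I/(MR²), so v ∝ 1/√(1+k).
For the solid disk k = 0.5; for the thin hollow sphere k = 2/3.
v₁/v₂ = √((1+k₂)/(1+k₁)) = √(1.667/1.5) ≈ 1.05.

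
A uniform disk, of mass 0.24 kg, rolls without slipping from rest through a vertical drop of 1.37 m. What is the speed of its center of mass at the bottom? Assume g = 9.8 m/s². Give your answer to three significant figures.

v ≈ 4.23 m/s

With I = (1/2)MR², the ratio k = I/(MR²) is 0.5.
Rolling without slipping gives ω = v/R, so the total kinetic energy is ½Mv² + ½Iω² = ½(1+k)Mv² = (3/4)Mv².
Setting Mgh = (3/4)Mv² gives v = √(2gh/(1+k)) = √(2·9.8·1.37/1.5) ≈ 4.23 m/s.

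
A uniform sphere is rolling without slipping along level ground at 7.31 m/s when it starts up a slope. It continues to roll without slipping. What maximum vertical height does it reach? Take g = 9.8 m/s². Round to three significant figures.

h ≈ 3.82 m

Here I = (2/5)MR², so the shape factor k = I/(MR²) = 0.4.
Pure rolling means v = ωR; then KE = ½Mv² + ½I(v/R)² = ½(1+k)Mv² = (7/10)Mv².
At the top the kinetic energy is zero, so (7/10)Mv₀² = Mgh.
Thus h = (1+k)v₀²/(2g) = 1.4 × 7.31² / (2 × 9.8) ≈ 3.82 m.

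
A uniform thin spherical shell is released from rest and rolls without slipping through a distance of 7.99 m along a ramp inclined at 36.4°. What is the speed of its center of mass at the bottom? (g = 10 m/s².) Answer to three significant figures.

With I = (2/3)MR², the ratio k = I/(MR²) is 2/3.
Pure rolling means v = ωR; then KE = ½Mv² + ½I(v/R)² = ½(1+k)Mv² = (5/6)Mv².
The vertical drop is h = L sinθ = 7.99 × sin36.4° = 4.741 m.
Energy conservation: Mgh = (5/6)Mv², so v = √(2gh/(1+k)) = √(2 × 10 × 4.741 / 1.667) ≈ 7.54 m/s.

v ≈ 7.54 m/s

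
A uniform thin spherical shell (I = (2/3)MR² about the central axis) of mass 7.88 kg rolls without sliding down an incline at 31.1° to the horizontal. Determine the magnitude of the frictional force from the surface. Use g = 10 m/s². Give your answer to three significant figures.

For this body I = (2/3)MR², i.e. k = I/(MR²) = 2/3.
Along the incline Mg sinθ − f = Ma, and torque about the center fR = Iα = kMR²(a/R) gives f = kMa.
Combining, a = g sinθ/(1+k) and f = kMa = kMg sinθ/(1+k).
f = (2/3) × 7.88 × 10 × sin31.1° / 1.667 ≈ 16.3 N.

f ≈ 16.3 N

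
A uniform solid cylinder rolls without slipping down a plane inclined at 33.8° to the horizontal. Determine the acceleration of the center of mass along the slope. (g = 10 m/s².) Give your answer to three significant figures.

Here I = (1/2)MR², so the shape factor k = I/(MR²) = 0.5.
Newton's second law down the slope: Mg sinθ − f = Ma. The torque equation fR = Iα (with α = a/R) gives f = kMa.
Eliminating f: Mg sinθ = (1+k)Ma, so a = g sinθ/(1+k) = 10 × sin33.8° / 1.5 ≈ 3.71 m/s².

a ≈ 3.71 m/s²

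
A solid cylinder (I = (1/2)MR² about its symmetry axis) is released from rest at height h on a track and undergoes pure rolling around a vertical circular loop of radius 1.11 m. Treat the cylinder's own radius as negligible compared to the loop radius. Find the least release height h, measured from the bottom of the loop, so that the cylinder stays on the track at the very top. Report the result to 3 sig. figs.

Here I = (1/2)MR², so the shape factor k = I/(MR²) = 0.5.
At the top, contact is just lost when gravity alone supplies the centripetal force: Mg = Mv_top²/r, i.e. v_top² = gr.
With ω = v/R, the kinetic energy at speed v is ½(1+k)Mv² = (3/4)Mv².
Energy conservation from release (height h) to the top (height 2r): Mgh = Mg(2r) + (3/4)M·gr.
Thus h_min = 2r + (1+k)r/2 = r(2 + 1.5/2) = 1.11 × 2.75 ≈ 3.05 m.

h_min ≈ 3.05 m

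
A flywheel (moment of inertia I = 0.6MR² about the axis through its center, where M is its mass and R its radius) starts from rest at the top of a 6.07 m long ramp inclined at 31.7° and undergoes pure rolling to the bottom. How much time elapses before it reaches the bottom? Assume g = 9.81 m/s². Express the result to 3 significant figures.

t ≈ 1.94 s

Here I = 0.6MR², so the shape factor k = I/(MR²) = 0.6.
Along the incline Mg sinθ − f = Ma, and torque about the center fR = Iα = kMR²(a/R) gives f = kMa.
Hence a = g sinθ/(1+k) = 9.81×sin31.7°/1.6 = 3.222 m/s².
With constant a from rest, t = √(2L/a) = √(2·6.07/3.222) ≈ 1.94 s.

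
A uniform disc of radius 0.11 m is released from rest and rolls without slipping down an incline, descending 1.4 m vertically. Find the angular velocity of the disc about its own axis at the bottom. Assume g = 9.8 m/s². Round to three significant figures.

For this body I = (1/2)MR², i.e. k = I/(MR²) = 0.5.
Rolling without slipping gives ω = v/R, so the total kinetic energy is ½Mv² + ½Iω² = ½(1+k)Mv² = (3/4)Mv².
Energy conservation Mgh = ½(1+k)Mv² gives v = √(2gh/(1+k)) = √(2 × 9.8 × 1.4 / 1.5) = 4.277 m/s.
The angular speed follows from ω = v/R = 4.277/0.11 ≈ 38.9 rad/s.

ω ≈ 38.9 rad/s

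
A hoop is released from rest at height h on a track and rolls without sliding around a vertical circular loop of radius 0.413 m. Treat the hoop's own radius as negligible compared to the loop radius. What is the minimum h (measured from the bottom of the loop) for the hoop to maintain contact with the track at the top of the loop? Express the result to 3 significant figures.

h_min ≈ 1.24 m

Here I = MR², so the shape factor k = I/(MR²) = 1.
At the top of the loop, the minimum-contact condition is Mg = Mv_top²/r, so v_top² = gr.
With ω = v/R, the kinetic energy at speed v is ½(1+k)Mv² = Mv².
Energy conservation from release (height h) to the top (height 2r): Mgh = Mg(2r) + M·gr.
Thus h_min = 2r + (1+k)r/2 = r(2 + 2/2) = 0.413 × 3 ≈ 1.24 m.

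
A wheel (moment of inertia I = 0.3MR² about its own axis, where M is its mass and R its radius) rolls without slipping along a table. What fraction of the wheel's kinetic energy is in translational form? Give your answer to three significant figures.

fraction ≈ 0.769

The moment of inertia is 0.3MR², giving k ≡ I/(MR²) = 0.3.
With ω = v/R, KE_trans = ½Mv² and KE_rot = ½Iω² = ½kMv², so KE_total = ½(1+k)Mv².
The translational fraction is therefore 1/(1+k) = 1/1.3 ≈ 0.769.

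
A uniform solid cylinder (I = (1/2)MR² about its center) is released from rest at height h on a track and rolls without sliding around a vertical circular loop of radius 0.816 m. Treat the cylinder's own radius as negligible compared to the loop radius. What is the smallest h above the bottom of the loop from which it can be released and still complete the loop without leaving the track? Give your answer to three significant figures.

h_min ≈ 2.24 m

Here I = (1/2)MR², so the shape factor k = I/(MR²) = 0.5.
At the top, contact is just lost when gravity alone supplies the centripetal force: Mg = Mv_top²/r, i.e. v_top² = gr.
With ω = v/R, the kinetic energy at speed v is ½(1+k)Mv² = (3/4)Mv².
Energy conservation from release (height h) to the top (height 2r): Mgh = Mg(2r) + (3/4)M·gr.
Thus h_min = 2r + (1+k)r/2 = r(2 + 1.5/2) = 0.816 × 2.75 ≈ 2.24 m.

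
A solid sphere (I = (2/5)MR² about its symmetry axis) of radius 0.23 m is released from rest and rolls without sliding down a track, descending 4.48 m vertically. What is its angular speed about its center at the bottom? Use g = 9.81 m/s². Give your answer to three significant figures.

For this body I = (2/5)MR², i.e. k = I/(MR²) = 0.4.
The rolling condition ω = v/R makes the rotational term ½I(v/R)² = ½kMv², so KE_total = ½(1+k)Mv² = (7/10)Mv².
Energy conservation Mgh = ½(1+k)Mv² gives v = √(2gh/(1+k)) = √(2 × 9.81 × 4.48 / 1.4) = 7.924 m/s.
Then ω = v/R = 7.924 / 0.23 ≈ 34.5 rad/s.

ω ≈ 34.5 rad/s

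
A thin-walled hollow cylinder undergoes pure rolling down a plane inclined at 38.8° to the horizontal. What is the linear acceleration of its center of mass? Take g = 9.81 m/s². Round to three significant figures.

With I = MR², the ratio k = I/(MR²) is 1.
Newton's second law down the slope: Mg sinθ − f = Ma. The torque equation fR = Iα (with α = a/R) gives f = kMa.
Eliminating f: Mg sinθ = (1+k)Ma, so a = g sinθ/(1+k) = 9.81 × sin38.8° / 2 ≈ 3.07 m/s².

a ≈ 3.07 m/s²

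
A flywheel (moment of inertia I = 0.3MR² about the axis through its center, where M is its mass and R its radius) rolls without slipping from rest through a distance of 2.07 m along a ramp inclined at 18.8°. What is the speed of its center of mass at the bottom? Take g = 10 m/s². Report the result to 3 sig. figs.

v ≈ 3.20 m/s

With I = 0.3MR², the ratio k = I/(MR²) is 0.3.
The rolling condition ω = v/R makes the rotational term ½I(v/R)² = ½kMv², so KE_total = ½(1+k)Mv² = (13/20)Mv².
The vertical drop is h = L sinθ = 2.07 × sin18.8° = 0.6671 m.
Energy conservation: Mgh = (13/20)Mv², so v = √(2gh/(1+k)) = √(2 × 10 × 0.6671 / 1.3) ≈ 3.20 m/s.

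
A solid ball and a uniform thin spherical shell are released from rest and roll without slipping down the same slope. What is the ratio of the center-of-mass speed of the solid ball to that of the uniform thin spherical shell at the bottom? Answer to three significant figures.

Each satisfies Mgh = ½(1+k)Mv² with k = I/(MR²), so v ∝ 1/√(1+k).
For the solid ball k = 0.4; for the uniform thin spherical shell k = 2/3.
v₁/v₂ = √((1+k₂)/(1+k₁)) = √(1.667/1.4) ≈ 1.09.

v_ratio ≈ 1.09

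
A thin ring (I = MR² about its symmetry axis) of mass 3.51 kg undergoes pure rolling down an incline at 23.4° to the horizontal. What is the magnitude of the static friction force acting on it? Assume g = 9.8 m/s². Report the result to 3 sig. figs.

f ≈ 6.83 N

Here I = MR², so the shape factor k = I/(MR²) = 1.
Newton's second law down the slope: Mg sinθ − f = Ma. The torque equation fR = Iα (with α = a/R) gives f = kMa.
Combining, a = g sinθ/(1+k) and f = kMa = kMg sinθ/(1+k).
f = 1 × 3.51 × 9.8 × sin23.4° / 2 ≈ 6.83 N.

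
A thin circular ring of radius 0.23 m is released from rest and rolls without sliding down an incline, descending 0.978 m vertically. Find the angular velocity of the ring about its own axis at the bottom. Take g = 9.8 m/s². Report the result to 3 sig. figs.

ω ≈ 13.5 rad/s

Here I = MR², so the shape factor k = I/(MR²) = 1.
Rolling without slipping gives ω = v/R, so the total kinetic energy is ½Mv² + ½Iω² = ½(1+k)Mv² = Mv².
Energy conservation Mgh = ½(1+k)Mv² gives v = √(2gh/(1+k)) = √(2 × 9.8 × 0.978 / 2) = 3.096 m/s.
The angular speed follows from ω = v/R = 3.096/0.23 ≈ 13.5 rad/s.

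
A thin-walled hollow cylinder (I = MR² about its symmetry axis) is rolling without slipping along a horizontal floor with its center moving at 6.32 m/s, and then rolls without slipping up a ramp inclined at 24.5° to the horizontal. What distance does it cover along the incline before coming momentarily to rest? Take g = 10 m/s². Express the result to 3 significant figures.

d ≈ 9.63 m

For this body I = MR², i.e. k = I/(MR²) = 1.
Since it rolls without slipping, ω = v/R and KE = ½Mv² + ½Iω² = ½(1+k)Mv² = Mv².
Setting this equal to Mgh gives the vertical rise h = (1+k)v₀²/(2g) = 2×6.32²/(2×10) = 3.994 m.
The distance along the slope is d = h/sinθ = 3.994/sin24.5° ≈ 9.63 m.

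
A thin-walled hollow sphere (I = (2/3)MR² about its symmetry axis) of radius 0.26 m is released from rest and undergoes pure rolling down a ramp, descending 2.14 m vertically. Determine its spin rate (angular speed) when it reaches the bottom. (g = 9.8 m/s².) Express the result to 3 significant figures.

ω ≈ 19.3 rad/s

With I = (2/3)MR², the ratio k = I/(MR²) is 2/3.
Since it rolls without slipping, ω = v/R and KE = ½Mv² + ½Iω² = ½(1+k)Mv² = (5/6)Mv².
Energy conservation Mgh = ½(1+k)Mv² gives v = √(2gh/(1+k)) = √(2 × 9.8 × 2.14 / 1.667) = 5.017 m/s.
The angular speed follows from ω = v/R = 5.017/0.26 ≈ 19.3 rad/s.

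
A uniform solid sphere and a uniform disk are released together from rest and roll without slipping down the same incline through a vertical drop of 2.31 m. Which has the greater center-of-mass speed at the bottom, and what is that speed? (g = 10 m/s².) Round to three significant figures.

For rolling without slipping, Mgh = ½(1+k)Mv² where k = I/(MR²), so v = √(2gh/(1+k)).
Uniform solid sphere: k = 0.4, giving v = √(2×10×2.31/1.4) = 5.745 m/s.
Uniform disk: k = 0.5, giving v = √(2×10×2.31/1.5) = 5.55 m/s.
The smaller k wins: the uniform solid sphere, at ≈ 5.74 m/s.

the uniform solid sphere, at v ≈ 5.74 m/s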